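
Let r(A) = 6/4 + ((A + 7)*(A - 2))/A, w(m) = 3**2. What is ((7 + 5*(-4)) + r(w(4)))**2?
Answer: 289/324 ≈ 0.89198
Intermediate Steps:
w(m) = 9
r(A) = 3/2 + (-2 + A)*(7 + A)/A (r(A) = 6*(1/4) + ((7 + A)*(-2 + A))/A = 3/2 + ((-2 + A)*(7 + A))/A = 3/2 + (-2 + A)*(7 + A)/A)
((7 + 5*(-4)) + r(w(4)))**2 = ((7 + 5*(-4)) + (13/2 + 9 - 14/9))**2 = ((7 - 20) + (13/2 + 9 - 14*1/9))**2 = (-13 + (13/2 + 9 - 14/9))**2 = (-13 + 251/18)**2 = (17/18)**2 = 289/324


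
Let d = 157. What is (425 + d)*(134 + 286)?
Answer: 244440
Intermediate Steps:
(425 + d)*(134 + 286) = (425 + 157)*(134 + 286) = 582*420 = 244440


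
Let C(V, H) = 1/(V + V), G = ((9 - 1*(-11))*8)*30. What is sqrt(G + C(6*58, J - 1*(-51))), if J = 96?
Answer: sqrt(581299374)/348 ≈ 69.282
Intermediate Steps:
G = 4800 (G = ((9 + 11)*8)*30 = (20*8)*30 = 160*30 = 4800)
C(V, H) = 1/(2*V)
sqrt(G + C(6*58, J - 1*(-51))) = sqrt(4800 + 1/(2*((6*58)))) = sqrt(4800 + (1/2)/348) = sqrt(4800 + (1/2)*(1/348)) = sqrt(4800 + 1/696) = sqrt(3340801/696) = sqrt(581299374)/348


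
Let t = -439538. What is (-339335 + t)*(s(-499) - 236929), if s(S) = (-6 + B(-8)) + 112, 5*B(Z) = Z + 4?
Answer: 922278317887/5 ≈ 1.8446e+11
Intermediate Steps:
B(Z) = ⅘ + Z/5 (B(Z) = (Z + 4)/5 = (4 + Z)/5 = ⅘ + Z/5)
s(S) = 526/5 (s(S) = (-6 + (⅘ + (⅕)*(-8))) + 112 = (-6 + (⅘ - 8/5)) + 112 = (-6 - ⅘) + 112 = -34/5 + 112 = 526/5)
(-339335 + t)*(s(-499) - 236929) = (-339335 - 439538)*(526/5 - 236929) = -778873*(-1184119/5) = 922278317887/5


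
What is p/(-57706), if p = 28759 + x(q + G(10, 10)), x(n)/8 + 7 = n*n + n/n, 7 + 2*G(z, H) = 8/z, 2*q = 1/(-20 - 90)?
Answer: -174168039/349121300 ≈ -0.49888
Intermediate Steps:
q = -1/220 (q = 1/(2*(-20 - 90)) = (½)/(-110) = (½)*(-1/110) = -1/220 ≈ -0.0045455)
G(z, H) = -7/2 + 4/z (G(z, H) = -7/2 + (8/z)/2 = -7/2 + 4/z)
x(n) = -48 + 8*n² (x(n) = -56 + 8*(n*n + n/n) = -56 + 8*(n² + 1) = -56 + 8*(1 + n²) = -56 + (8 + 8*n²) = -48 + 8*n²)
p = 174168039/6050 (p = 28759 + (-48 + 8*(-1/220 + (-7/2 + 4/10))²) = 28759 + (-48 + 8*(-1/220 + (-7/2 + 4*(⅒)))²) = 28759 + (-48 + 8*(-1/220 + (-7/2 + ⅖))²) = 28759 + (-48 + 8*(-1/220 - 31/10)²) = 28759 + (-48 + 8*(-683/220)²) = 28759 + (-48 + 8*(466489/48400)) = 28759 + (-48 + 466489/6050) = 28759 + 176089/6050 = 174168039/6050 ≈ 28788.)
p/(-57706) = (174168039/6050)/(-57706) = (174168039/6050)*(-1/57706) = -174168039/349121300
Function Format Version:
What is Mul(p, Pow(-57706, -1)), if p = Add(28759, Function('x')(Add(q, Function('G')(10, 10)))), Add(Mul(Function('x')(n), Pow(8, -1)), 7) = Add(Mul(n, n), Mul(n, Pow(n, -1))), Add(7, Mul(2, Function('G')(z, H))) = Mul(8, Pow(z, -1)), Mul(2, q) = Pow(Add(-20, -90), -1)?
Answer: Rational(-174168039, 349121300) ≈ -0.49888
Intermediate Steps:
q = Rational(-1, 220) (q = Mul(Rational(1, 2), Pow(Add(-20, -90), -1)) = Mul(Rational(1, 2), Pow(-110, -1)) = Mul(Rational(1, 2), Rational(-1, 110)) = Rational(-1, 220) ≈ -0.0045455)
Function('G')(z, H) = Add(Rational(-7, 2), Mul(4, Pow(z, -1))) (Function('G')(z, H) = Add(Rational(-7, 2), Mul(Rational(1, 2), Mul(8, Pow(z, -1)))) = Add(Rational(-7, 2), Mul(4, Pow(z, -1))))
Function('x')(n) = Add(-48, Mul(8, Pow(n, 2))) (Function('x')(n) = Add(-56, Mul(8, Add(Mul(n, n), Mul(n, Pow(n, -1))))) = Add(-56, Mul(8, Add(Pow(n, 2), 1))) = Add(-56, Mul(8, Add(1, Pow(n, 2)))) = Add(-56, Add(8, Mul(8, Pow(n, 2)))) = Add(-48, Mul(8, Pow(n, 2))))
p = Rational(174168039, 6050) (p = Add(28759, Add(-48, Mul(8, Pow(Add(Rational(-1, 220), Add(Rational(-7, 2), Mul(4, Pow(10, -1)))), 2)))) = Add(28759, Add(-48, Mul(8, Pow(Add(Rational(-1, 220), Add(Rational(-7, 2), Mul(4, Rational(1, 10)))), 2)))) = Add(28759, Add(-48, Mul(8, Pow(Add(Rational(-1, 220), Add(Rational(-7, 2), Rational(2, 5))), 2)))) = Add(28759, Add(-48, Mul(8, Pow(Add(Rational(-1, 220), Rational(-31, 10)), 2)))) = Add(28759, Add(-48, Mul(8, Pow(Rational(-683, 220), 2)))) = Add(28759, Add(-48, Mul(8, Rational(466489, 48400)))) = Add(28759, Add(-48, Rational(466489, 6050))) = Add(28759, Rational(176089, 6050)) = Rational(174168039, 6050) ≈ 28788.)
Mul(p, Pow(-57706, -1)) = Mul(Rational(174168039, 6050), Pow(-57706, -1)) = Mul(Rational(174168039, 6050), Rational(-1, 57706)) = Rational(-174168039, 349121300)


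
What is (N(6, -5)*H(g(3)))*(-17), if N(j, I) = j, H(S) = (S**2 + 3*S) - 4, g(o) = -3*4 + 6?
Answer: -1428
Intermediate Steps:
g(o) = -6 (g(o) = -12 + 6 = -6)
H(S) = -4 + S**2 + 3*S
(N(6, -5)*H(g(3)))*(-17) = (6*(-4 + (-6)**2 + 3*(-6)))*(-17) = (6*(-4 + 36 - 18))*(-17) = (6*14)*(-17) = 84*(-17) = -1428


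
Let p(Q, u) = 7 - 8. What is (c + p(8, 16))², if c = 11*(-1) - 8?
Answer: 400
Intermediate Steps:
c = -19 (c = -11 - 8 = -19)
p(Q, u) = -1
(c + p(8, 16))² = (-19 - 1)² = (-20)² = 400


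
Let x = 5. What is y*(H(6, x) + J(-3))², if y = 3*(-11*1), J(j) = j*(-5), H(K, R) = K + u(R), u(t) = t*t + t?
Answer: -85833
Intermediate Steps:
u(t) = t + t² (u(t) = t² + t = t + t²)
H(K, R) = K + R*(1 + R)
J(j) = -5*j
y = -33 (y = 3*(-11) = -33)
y*(H(6, x) + J(-3))² = -33*((6 + 5*(1 + 5)) - 5*(-3))² = -33*((6 + 5*6) + 15)² = -33*((6 + 30) + 15)² = -33*(36 + 15)² = -33*51² = -33*2601 = -85833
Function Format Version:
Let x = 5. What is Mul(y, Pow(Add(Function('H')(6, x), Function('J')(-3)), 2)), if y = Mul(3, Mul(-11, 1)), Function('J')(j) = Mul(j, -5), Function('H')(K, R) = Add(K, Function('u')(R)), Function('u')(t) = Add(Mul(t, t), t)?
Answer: -85833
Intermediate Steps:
Function('u')(t) = Add(t, Pow(t, 2)) (Function('u')(t) = Add(Pow(t, 2), t) = Add(t, Pow(t, 2)))
Function('H')(K, R) = Add(K, Mul(R, Add(1, R)))
Function('J')(j) = Mul(-5, j)
y = -33 (y = Mul(3, -11) = -33)
Mul(y, Pow(Add(Function('H')(6, x), Function('J')(-3)), 2)) = Mul(-33, Pow(Add(Add(6, Mul(5, Add(1, 5))), Mul(-5, -3)), 2)) = Mul(-33, Pow(Add(Add(6, Mul(5, 6)), 15), 2)) = Mul(-33, Pow(Add(Add(6, 30), 15), 2)) = Mul(-33, Pow(Add(36, 15), 2)) = Mul(-33, Pow(51, 2)) = Mul(-33, 2601) = -85833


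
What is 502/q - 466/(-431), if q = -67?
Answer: -185140/28877 ≈ -6.4113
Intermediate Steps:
502/q - 466/(-431) = 502/(-67) - 466/(-431) = 502*(-1/67) - 466*(-1/431) = -502/67 + 466/431 = -185140/28877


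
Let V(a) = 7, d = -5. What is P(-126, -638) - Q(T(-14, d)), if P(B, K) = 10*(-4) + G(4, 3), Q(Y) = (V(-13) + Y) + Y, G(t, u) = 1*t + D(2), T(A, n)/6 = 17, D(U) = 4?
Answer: -243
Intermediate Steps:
T(A, n) = 102 (T(A, n) = 6*17 = 102)
G(t, u) = 4 + t (G(t, u) = 1*t + 4 = t + 4 = 4 + t)
Q(Y) = 7 + 2*Y (Q(Y) = (7 + Y) + Y = 7 + 2*Y)
P(B, K) = -32 (P(B, K) = 10*(-4) + (4 + 4) = -40 + 8 = -32)
P(-126, -638) - Q(T(-14, d)) = -32 - (7 + 2*102) = -32 - (7 + 204) = -32 - 1*211 = -32 - 211 = -243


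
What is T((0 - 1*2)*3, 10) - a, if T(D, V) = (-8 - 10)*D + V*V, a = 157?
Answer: 51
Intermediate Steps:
T(D, V) = V² - 18*D (T(D, V) = -18*D + V² = V² - 18*D)
T((0 - 1*2)*3, 10) - a = (10² - 18*(0 - 1*2)*3) - 1*157 = (100 - 18*(0 - 2)*3) - 157 = (100 - (-36)*3) - 157 = (100 - 18*(-6)) - 157 = (100 + 108) - 157 = 208 - 157 = 51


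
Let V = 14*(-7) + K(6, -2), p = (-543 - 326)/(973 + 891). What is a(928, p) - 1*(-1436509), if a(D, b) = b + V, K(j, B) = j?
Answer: 2677480419/1864 ≈ 1.4364e+6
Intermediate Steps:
p = -869/1864 ≈ -0.46620
V = -92 (V = 14*(-7) + 6 = -98 + 6 = -92)
a(D, b) = -92 + b (a(D, b) = b - 92 = -92 + b)
a(928, p) - 1*(-1436509) = (-92 - 869/1864) - 1*(-1436509) = -172357/1864 + 1436509 = 2677480419/1864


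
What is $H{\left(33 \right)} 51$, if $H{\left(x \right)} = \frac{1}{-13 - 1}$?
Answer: $- \frac{51}{14} \approx -3.6429$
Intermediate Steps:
$H{\left(x \right)} = - \frac{1}{14}$ ($H{\left(x \right)} = \frac{1}{-14} = - \frac{1}{14}$)
$H{\left(33 \right)} 51 = \left(- \frac{1}{14}\right) 51 = - \frac{51}{14}$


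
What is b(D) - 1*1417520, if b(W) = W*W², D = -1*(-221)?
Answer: 9376341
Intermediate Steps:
D = 221
b(W) = W³
b(D) - 1*1417520 = 221³ - 1*1417520 = 10793861 - 1417520 = 9376341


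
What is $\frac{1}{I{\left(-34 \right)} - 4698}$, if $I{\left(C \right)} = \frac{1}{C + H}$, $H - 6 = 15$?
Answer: $- \frac{13}{61075} \approx -0.00021285$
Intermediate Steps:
$H = 21$ ($H = 6 + 15 = 21$)
$I{\left(C \right)} = \frac{1}{21 + C}$ ($I{\left(C \right)} = \frac{1}{C + 21} = \frac{1}{21 + C}$)
$\frac{1}{I{\left(-34 \right)} - 4698} = \frac{1}{\frac{1}{21 - 34} - 4698} = \frac{1}{\frac{1}{-13} - 4698} = \frac{1}{- \frac{1}{13} - 4698} = \frac{1}{- \frac{61075}{13}} = - \frac{13}{61075}$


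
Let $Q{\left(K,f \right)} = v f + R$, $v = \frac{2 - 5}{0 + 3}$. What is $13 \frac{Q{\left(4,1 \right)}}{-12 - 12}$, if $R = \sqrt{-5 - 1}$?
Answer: $\frac{13}{24} - \frac{13 i \sqrt{6}}{24} \approx 0.54167 - 1.3268 i$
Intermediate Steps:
$v = -1$ ($v = - \frac{3}{3} = \left(-3\right) \frac{1}{3} = -1$)
$R = i \sqrt{6}$ ($R = \sqrt{-6} = i \sqrt{6} \approx 2.4495 i$)
$Q{\left(K,f \right)} = - f + i \sqrt{6}$
$13 \frac{Q{\left(4,1 \right)}}{-12 - 12} = 13 \frac{\left(-1\right) 1 + i \sqrt{6}}{-12 - 12} = 13 \frac{-1 + i \sqrt{6}}{-12 - 12} = 13 \frac{-1 + i \sqrt{6}}{-24} = 13 \left(-1 + i \sqrt{6}\right) \left(- \frac{1}{24}\right) = 13 \left(\frac{1}{24} - \frac{i \sqrt{6}}{24}\right) = \frac{13}{24} - \frac{13 i \sqrt{6}}{24}$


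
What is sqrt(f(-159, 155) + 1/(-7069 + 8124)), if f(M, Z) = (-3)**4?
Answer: 28*sqrt(114995)/1055 ≈ 9.0000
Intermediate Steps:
f(M, Z) = 81
sqrt(f(-159, 155) + 1/(-7069 + 8124)) = sqrt(81 + 1/(-7069 + 8124)) = sqrt(81 + 1/1055) = sqrt(85456/1055) = 28*sqrt(114995)/1055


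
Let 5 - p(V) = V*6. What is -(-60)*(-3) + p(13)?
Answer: -253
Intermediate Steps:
p(V) = 5 - 6*V (p(V) = 5 - V*6 = 5 - 6*V)
-(-60)*(-3) + p(13) = -(-60)*(-3) + (5 - 6*13) = -20*9 + (5 - 78) = -180 - 73 = -253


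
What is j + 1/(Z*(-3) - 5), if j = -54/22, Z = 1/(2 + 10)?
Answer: -611/231 ≈ -2.6450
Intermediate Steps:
Z = 1/12 ≈ 0.083333
j = -27/11 (j = -54*1/22 = -27/11 ≈ -2.4545)
j + 1/(Z*(-3) - 5) = -27/11 + 1/((1/12)*(-3) - 5) = -27/11 + 1/(-¼ - 5) = -27/11 + 1/(-21/4) = -27/11 - 4/21 = -611/231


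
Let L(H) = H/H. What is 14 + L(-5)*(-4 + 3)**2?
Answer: 15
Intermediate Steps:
L(H) = 1
14 + L(-5)*(-4 + 3)**2 = 14 + 1*(-4 + 3)**2 = 14 + 1*(-1)**2 = 14 + 1*1 = 14 + 1 = 15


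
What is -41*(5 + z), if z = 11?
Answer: -656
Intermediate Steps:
-41*(5 + z) = -41*(5 + 11) = -41*16 = -656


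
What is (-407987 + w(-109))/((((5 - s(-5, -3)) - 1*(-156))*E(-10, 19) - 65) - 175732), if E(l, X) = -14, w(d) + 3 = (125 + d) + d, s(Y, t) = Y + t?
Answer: 408083/178163 ≈ 2.2905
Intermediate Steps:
w(d) = 122 + 2*d (w(d) = -3 + ((125 + d) + d) = -3 + (125 + 2*d) = 122 + 2*d)
(-407987 + w(-109))/((((5 - s(-5, -3)) - 1*(-156))*E(-10, 19) - 65) - 175732) = (-407987 + (122 + 2*(-109)))/((((5 - (-5 - 3)) - 1*(-156))*(-14) - 65) - 175732) = (-407987 + (122 - 218))/((((5 - 1*(-8)) + 156)*(-14) - 65) - 175732) = (-407987 - 96)/((((5 + 8) + 156)*(-14) - 65) - 175732) = -408083/(((13 + 156)*(-14) - 65) - 175732) = -408083/((169*(-14) - 65) - 175732) = -408083/((-2366 - 65) - 175732) = -408083/(-2431 - 175732) = -408083/(-178163) = -408083*(-1/178163) = 408083/178163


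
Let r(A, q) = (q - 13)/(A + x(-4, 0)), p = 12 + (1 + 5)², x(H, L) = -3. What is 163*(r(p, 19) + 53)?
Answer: 129911/15 ≈ 8660.7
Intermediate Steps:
p = 48 (p = 12 + 6² = 12 + 36 = 48)
r(A, q) = (-13 + q)/(-3 + A) (r(A, q) = (q - 13)/(A - 3) = (-13 + q)/(-3 + A))
163*(r(p, 19) + 53) = 163*((-13 + 19)/(-3 + 48) + 53) = 163*(6/45 + 53) = 163*((1/45)*6 + 53) = 163*(2/15 + 53) = 163*(797/15) = 129911/15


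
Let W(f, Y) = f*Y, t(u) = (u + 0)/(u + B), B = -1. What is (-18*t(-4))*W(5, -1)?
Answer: 72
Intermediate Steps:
t(u) = u/(-1 + u) (t(u) = (u + 0)/(u - 1) = u/(-1 + u))
W(f, Y) = Y*f
(-18*t(-4))*W(5, -1) = (-(-72)/(-1 - 4))*(-1*5) = -(-72)/(-5)*(-5) = -(-72)*(-1)/5*(-5) = -18*⅘*(-5) = -72/5*(-5) = 72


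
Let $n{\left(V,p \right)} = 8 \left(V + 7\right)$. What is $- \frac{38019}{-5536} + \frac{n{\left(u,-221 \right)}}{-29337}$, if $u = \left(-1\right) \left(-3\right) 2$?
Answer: $\frac{1114787659}{162409632} \approx 6.8641$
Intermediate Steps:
$u = 6$ ($u = 3 \cdot 2 = 6$)
$n{\left(V,p \right)} = 56 + 8 V$ ($n{\left(V,p \right)} = 8 \left(7 + V\right) = 56 + 8 V$)
$- \frac{38019}{-5536} + \frac{n{\left(u,-221 \right)}}{-29337} = - \frac{38019}{-5536} + \frac{56 + 8 \cdot 6}{-29337} = \left(-38019\right) \left(- \frac{1}{5536}\right) + \left(56 + 48\right) \left(- \frac{1}{29337}\right) = \frac{38019}{5536} + 104 \left(- \frac{1}{29337}\right) = \frac{38019}{5536} - \frac{104}{29337} = \frac{1114787659}{162409632}$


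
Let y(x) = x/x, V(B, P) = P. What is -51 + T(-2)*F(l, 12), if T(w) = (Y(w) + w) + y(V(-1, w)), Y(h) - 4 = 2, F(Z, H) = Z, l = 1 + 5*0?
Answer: -46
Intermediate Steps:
l = 1 (l = 1 + 0 = 1)
Y(h) = 6 (Y(h) = 4 + 2 = 6)
y(x) = 1
T(w) = 7 + w (T(w) = (6 + w) + 1 = 7 + w)
-51 + T(-2)*F(l, 12) = -51 + (7 - 2)*1 = -51 + 5*1 = -51 + 5 = -46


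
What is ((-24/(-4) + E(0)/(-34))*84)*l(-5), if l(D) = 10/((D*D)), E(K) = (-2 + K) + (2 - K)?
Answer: 1008/5 ≈ 201.60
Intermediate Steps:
E(K) = 0
l(D) = 10/D² (l(D) = 10/(D²) = 10/D²)
((-24/(-4) + E(0)/(-34))*84)*l(-5) = ((-24/(-4) + 0/(-34))*84)*(10/(-5)²) = ((-24*(-¼) + 0*(-1/34))*84)*(10*(1/25)) = ((6 + 0)*84)*(⅖) = (6*84)*(⅖) = 504*(⅖) = 1008/5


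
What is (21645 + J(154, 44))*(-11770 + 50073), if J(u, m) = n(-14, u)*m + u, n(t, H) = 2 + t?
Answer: 814743113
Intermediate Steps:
J(u, m) = u - 12*m (J(u, m) = (2 - 14)*m + u = -12*m + u = u - 12*m)
(21645 + J(154, 44))*(-11770 + 50073) = (21645 + (154 - 12*44))*(-11770 + 50073) = (21645 + (154 - 528))*38303 = (21645 - 374)*38303 = 21271*38303 = 814743113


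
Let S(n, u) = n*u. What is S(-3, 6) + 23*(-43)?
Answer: -1007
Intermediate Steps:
S(-3, 6) + 23*(-43) = -3*6 + 23*(-43) = -18 - 989 = -1007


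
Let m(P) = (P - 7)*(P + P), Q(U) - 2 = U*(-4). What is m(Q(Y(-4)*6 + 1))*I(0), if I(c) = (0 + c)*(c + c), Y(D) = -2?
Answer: 0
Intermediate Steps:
I(c) = 2*c² (I(c) = c*(2*c) = 2*c²)
Q(U) = 2 - 4*U (Q(U) = 2 + U*(-4) = 2 - 4*U)
m(P) = 2*P*(-7 + P) (m(P) = (-7 + P)*(2*P) = 2*P*(-7 + P))
m(Q(Y(-4)*6 + 1))*I(0) = (2*(2 - 4*(-2*6 + 1))*(-7 + (2 - 4*(-2*6 + 1))))*(2*0²) = (2*(2 - 4*(-12 + 1))*(-7 + (2 - 4*(-12 + 1))))*(2*0) = (2*(2 - 4*(-11))*(-7 + (2 - 4*(-11))))*0 = (2*(2 + 44)*(-7 + (2 + 44)))*0 = (2*46*(-7 + 46))*0 = (2*46*39)*0 = 3588*0 = 0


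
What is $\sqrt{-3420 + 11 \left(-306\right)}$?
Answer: $3 i \sqrt{754} \approx 82.377 i$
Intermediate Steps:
$\sqrt{-3420 + 11 \left(-306\right)} = \sqrt{-3420 - 3366} = \sqrt{-6786} = 3 i \sqrt{754}$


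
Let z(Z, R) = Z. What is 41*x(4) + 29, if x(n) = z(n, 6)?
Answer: 193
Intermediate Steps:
x(n) = n
41*x(4) + 29 = 41*4 + 29 = 164 + 29 = 193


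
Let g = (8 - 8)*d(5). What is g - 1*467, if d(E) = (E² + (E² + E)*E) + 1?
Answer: -467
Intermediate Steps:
d(E) = 1 + E² + E*(E + E²) (d(E) = (E² + (E + E²)*E) + 1 = (E² + E*(E + E²)) + 1 = 1 + E² + E*(E + E²))
g = 0 (g = (8 - 8)*(1 + 5³ + 2*5²) = 0*(1 + 125 + 2*25) = 0*(1 + 125 + 50) = 0*176 = 0)
g - 1*467 = 0 - 1*467 = 0 - 467 = -467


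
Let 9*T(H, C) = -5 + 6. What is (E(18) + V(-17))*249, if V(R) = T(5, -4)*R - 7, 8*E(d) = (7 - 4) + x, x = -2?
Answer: -52373/24 ≈ -2182.2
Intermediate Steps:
T(H, C) = ⅑ (T(H, C) = (-5 + 6)/9 = (⅑)*1 = ⅑)
E(d) = ⅛ (E(d) = ((7 - 4) - 2)/8 = (3 - 2)/8 = (⅛)*1 = ⅛)
V(R) = -7 + R/9 (V(R) = R/9 - 7 = -7 + R/9)
(E(18) + V(-17))*249 = (⅛ + (-7 + (⅑)*(-17)))*249 = (⅛ + (-7 - 17/9))*249 = (⅛ - 80/9)*249 = -631/72*249 = -52373/24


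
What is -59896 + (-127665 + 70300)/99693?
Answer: -542842663/9063 ≈ -59897.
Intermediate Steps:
-59896 + (-127665 + 70300)/99693 = -59896 - 57365*1/99693 = -59896 - 5215/9063 = -542842663/9063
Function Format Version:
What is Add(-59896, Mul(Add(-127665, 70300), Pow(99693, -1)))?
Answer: Rational(-542842663, 9063) ≈ -59897.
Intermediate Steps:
Add(-59896, Mul(Add(-127665, 70300), Pow(99693, -1))) = Add(-59896, Mul(-57365, Rational(1, 99693))) = Add(-59896, Rational(-5215, 9063)) = Rational(-542842663, 9063)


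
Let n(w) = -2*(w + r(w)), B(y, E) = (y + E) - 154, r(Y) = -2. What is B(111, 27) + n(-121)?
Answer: 230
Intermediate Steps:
B(y, E) = -154 + E + y (B(y, E) = (E + y) - 154 = -154 + E + y)
n(w) = 4 - 2*w (n(w) = -2*(w - 2) = -2*(-2 + w) = 4 - 2*w)
B(111, 27) + n(-121) = (-154 + 27 + 111) + (4 - 2*(-121)) = -16 + (4 + 242) = -16 + 246 = 230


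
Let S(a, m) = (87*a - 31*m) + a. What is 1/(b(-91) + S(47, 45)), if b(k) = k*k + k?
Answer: 1/10931 ≈ 9.1483e-5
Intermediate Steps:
b(k) = k + k² (b(k) = k² + k = k + k²)
S(a, m) = -31*m + 88*a (S(a, m) = (-31*m + 87*a) + a = -31*m + 88*a)
1/(b(-91) + S(47, 45)) = 1/(-91*(1 - 91) + (-31*45 + 88*47)) = 1/(-91*(-90) + (-1395 + 4136)) = 1/(8190 + 2741) = 1/10931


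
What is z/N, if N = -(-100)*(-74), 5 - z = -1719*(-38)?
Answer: 65317/7400 ≈ 8.8266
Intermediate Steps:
z = -65317 (z = 5 - (-1719)*(-38) = 5 - 1*65322 = 5 - 65322 = -65317)
N = -7400 (N = -1*7400 = -7400)
z/N = -65317/(-7400) = -65317*(-1/7400) = 65317/7400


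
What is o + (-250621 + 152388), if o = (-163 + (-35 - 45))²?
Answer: -39184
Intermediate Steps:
o = 59049 (o = (-163 - 80)² = (-243)² = 59049)
o + (-250621 + 152388) = 59049 + (-250621 + 152388) = 59049 - 98233 = -39184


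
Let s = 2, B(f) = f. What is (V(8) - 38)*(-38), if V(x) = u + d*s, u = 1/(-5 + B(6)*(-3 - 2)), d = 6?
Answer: 34618/35 ≈ 989.09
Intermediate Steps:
u = -1/35 (u = 1/(-5 + 6*(-3 - 2)) = 1/(-5 + 6*(-5)) = 1/(-5 - 30) = 1/(-35) = -1/35 ≈ -0.028571)
V(x) = 419/35 (V(x) = -1/35 + 6*2 = -1/35 + 12 = 419/35)
(V(8) - 38)*(-38) = (419/35 - 38)*(-38) = -911/35*(-38) = 34618/35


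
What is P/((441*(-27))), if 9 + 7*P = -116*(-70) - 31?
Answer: -8080/83349 ≈ -0.096942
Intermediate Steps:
P = 8080/7 (P = -9/7 + (-116*(-70) - 31)/7 = -9/7 + (8120 - 31)/7 = -9/7 + (1/7)*8089 = -9/7 + 8089/7 = 8080/7 ≈ 1154.3)
P/((441*(-27))) = 8080/(7*((441*(-27)))) = (8080/7)/(-11907) = (8080/7)*(-1/11907) = -8080/83349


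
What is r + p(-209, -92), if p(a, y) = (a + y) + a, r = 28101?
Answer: 27591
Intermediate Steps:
p(a, y) = y + 2*a
r + p(-209, -92) = 28101 + (-92 + 2*(-209)) = 28101 + (-92 - 418) = 28101 - 510 = 27591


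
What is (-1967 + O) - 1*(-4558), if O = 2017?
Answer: 4608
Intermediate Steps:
(-1967 + O) - 1*(-4558) = (-1967 + 2017) - 1*(-4558) = 50 + 4558 = 4608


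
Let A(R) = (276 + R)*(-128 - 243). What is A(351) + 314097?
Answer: 81480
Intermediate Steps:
A(R) = -102396 - 371*R (A(R) = (276 + R)*(-371) = -102396 - 371*R)
A(351) + 314097 = (-102396 - 371*351) + 314097 = (-102396 - 130221) + 314097 = -232617 + 314097 = 81480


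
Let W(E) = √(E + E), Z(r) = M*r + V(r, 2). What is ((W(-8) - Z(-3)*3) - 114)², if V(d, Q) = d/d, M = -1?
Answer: 15860 - 1008*I ≈ 15860.0 - 1008.0*I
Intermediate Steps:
V(d, Q) = 1
Z(r) = 1 - r (Z(r) = -r + 1 = 1 - r)
W(E) = √2*√E (W(E) = √(2*E) = √2*√E)
((W(-8) - Z(-3)*3) - 114)² = ((√2*√(-8) - (1 - 1*(-3))*3) - 114)² = ((√2*(2*I*√2) - (1 + 3)*3) - 114)² = ((4*I - 4*3) - 114)² = ((4*I - 1*12) - 114)² = ((4*I - 12) - 114)² = ((-12 + 4*I) - 114)² = (-126 + 4*I)²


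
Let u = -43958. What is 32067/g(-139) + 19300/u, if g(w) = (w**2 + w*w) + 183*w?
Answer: 577372343/290232695 ≈ 1.9893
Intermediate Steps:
g(w) = 2*w**2 + 183*w (g(w) = (w**2 + w**2) + 183*w = 2*w**2 + 183*w)
32067/g(-139) + 19300/u = 32067/((-139*(183 + 2*(-139)))) + 19300/(-43958) = 32067/((-139*(183 - 278))) + 19300*(-1/43958) = 32067/((-139*(-95))) - 9650/21979 = 32067/13205 - 9650/21979 = 577372343/290232695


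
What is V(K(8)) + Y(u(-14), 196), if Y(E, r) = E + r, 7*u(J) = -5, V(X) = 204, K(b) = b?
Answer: 2795/7 ≈ 399.29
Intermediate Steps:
u(J) = -5/7 (u(J) = (⅐)*(-5) = -5/7)
V(K(8)) + Y(u(-14), 196) = 204 + (-5/7 + 196) = 204 + 1367/7 = 2795/7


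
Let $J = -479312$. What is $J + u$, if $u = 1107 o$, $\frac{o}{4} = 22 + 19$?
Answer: $-297764$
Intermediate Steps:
$o = 164$ ($o = 4 \left(22 + 19\right) = 4 \cdot 41 = 164$)
$u = 181548$ ($u = 1107 \cdot 164 = 181548$)
$J + u = -479312 + 181548 = -297764$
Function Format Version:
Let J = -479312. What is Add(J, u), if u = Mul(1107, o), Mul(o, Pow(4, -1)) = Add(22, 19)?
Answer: -297764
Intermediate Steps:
o = 164 (o = Mul(4, Add(22, 19)) = Mul(4, 41) = 164)
u = 181548 (u = Mul(1107, 164) = 181548)
Add(J, u) = Add(-479312, 181548) = -297764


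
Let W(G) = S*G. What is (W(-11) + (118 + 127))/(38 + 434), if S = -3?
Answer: 139/236 ≈ 0.58898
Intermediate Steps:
W(G) = -3*G
(W(-11) + (118 + 127))/(38 + 434) = (-3*(-11) + (118 + 127))/(38 + 434) = (33 + 245)/472 = 278*(1/472) = 139/236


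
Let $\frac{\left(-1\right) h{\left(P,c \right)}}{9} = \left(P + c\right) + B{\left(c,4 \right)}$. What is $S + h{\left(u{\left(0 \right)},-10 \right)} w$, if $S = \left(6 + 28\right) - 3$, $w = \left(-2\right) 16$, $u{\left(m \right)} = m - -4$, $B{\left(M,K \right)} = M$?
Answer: $-4577$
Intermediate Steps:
$u{\left(m \right)} = 4 + m$ ($u{\left(m \right)} = m + 4 = 4 + m$)
$w = -32$
$h{\left(P,c \right)} = - 18 c - 9 P$ ($h{\left(P,c \right)} = - 9 \left(\left(P + c\right) + c\right) = - 9 \left(P + 2 c\right) = - 18 c - 9 P$)
$S = 31$ ($S = 34 - 3 = 31$)
$S + h{\left(u{\left(0 \right)},-10 \right)} w = 31 + \left(\left(-18\right) \left(-10\right) - 9 \left(4 + 0\right)\right) \left(-32\right) = 31 + \left(180 - 36\right) \left(-32\right) = 31 + 144 \left(-32\right) = 31 - 4608 = -4577$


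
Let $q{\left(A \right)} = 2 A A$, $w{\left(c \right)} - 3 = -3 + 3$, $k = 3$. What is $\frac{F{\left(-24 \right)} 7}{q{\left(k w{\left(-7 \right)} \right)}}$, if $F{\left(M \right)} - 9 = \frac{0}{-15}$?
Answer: $\frac{7}{18} \approx 0.38889$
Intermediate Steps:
$w{\left(c \right)} = 3$ ($w{\left(c \right)} = 3 + \left(-3 + 3\right) = 3 + 0 = 3$)
$F{\left(M \right)} = 9$ ($F{\left(M \right)} = 9 + \frac{0}{-15} = 9 + 0 \left(- \frac{1}{15}\right) = 9 + 0 = 9$)
$q{\left(A \right)} = 2 A^{2}$
$\frac{F{\left(-24 \right)} 7}{q{\left(k w{\left(-7 \right)} \right)}} = \frac{9 \cdot 7}{2 \left(3 \cdot 3\right)^{2}} = \frac{63}{2 \cdot 9^{2}} = \frac{63}{2 \cdot 81} = \frac{63}{162} = 63 \cdot \frac{1}{162} = \frac{7}{18}$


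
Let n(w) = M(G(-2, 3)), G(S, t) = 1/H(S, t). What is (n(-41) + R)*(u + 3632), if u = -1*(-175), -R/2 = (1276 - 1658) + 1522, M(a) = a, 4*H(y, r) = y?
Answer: -8687574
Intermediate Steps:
H(y, r) = y/4
G(S, t) = 4/S (G(S, t) = 1/(S/4) = 4/S)
R = -2280 (R = -2*((1276 - 1658) + 1522) = -2*(-382 + 1522) = -2*1140 = -2280)
u = 175
n(w) = -2 (n(w) = 4/(-2) = 4*(-½) = -2)
(n(-41) + R)*(u + 3632) = (-2 - 2280)*(175 + 3632) = -2282*3807 = -8687574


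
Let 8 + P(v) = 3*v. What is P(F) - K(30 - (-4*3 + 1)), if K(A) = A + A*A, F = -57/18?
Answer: -3479/2 ≈ -1739.5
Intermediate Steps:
F = -19/6 (F = -57*1/18 = -19/6 ≈ -3.1667)
P(v) = -8 + 3*v
K(A) = A + A²
P(F) - K(30 - (-4*3 + 1)) = (-8 + 3*(-19/6)) - (30 - (-4*3 + 1))*(1 + (30 - (-4*3 + 1))) = (-8 - 19/2) - (30 - (-12 + 1))*(1 + (30 - (-12 + 1))) = -35/2 - (30 - 1*(-11))*(1 + (30 - 1*(-11))) = -35/2 - (30 + 11)*(1 + (30 + 11)) = -35/2 - 41*(1 + 41) = -35/2 - 41*42 = -35/2 - 1*1722 = -35/2 - 1722 = -3479/2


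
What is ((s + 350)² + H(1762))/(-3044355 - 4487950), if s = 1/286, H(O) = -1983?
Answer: -9858008733/616112419780 ≈ -0.016000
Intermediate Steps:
s = 1/286 ≈ 0.0034965
((s + 350)² + H(1762))/(-3044355 - 4487950) = ((1/286 + 350)² - 1983)/(-3044355 - 4487950) = ((100101/286)² - 1983)/(-7532305) = (10020210201/81796 - 1983)*(-1/7532305) = (9858008733/81796)*(-1/7532305) = -9858008733/616112419780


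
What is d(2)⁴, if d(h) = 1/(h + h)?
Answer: 1/256 ≈ 0.0039063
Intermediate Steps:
d(h) = 1/(2*h)
d(2)⁴ = ((½)/2)⁴ = ((½)*(½))⁴ = (¼)⁴ = 1/256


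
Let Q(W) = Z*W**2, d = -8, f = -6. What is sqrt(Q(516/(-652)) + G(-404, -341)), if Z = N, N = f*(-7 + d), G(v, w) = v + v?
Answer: I*sqrt(19970062)/163 ≈ 27.416*I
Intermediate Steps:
G(v, w) = 2*v
N = 90 (N = -6*(-7 - 8) = -6*(-15) = 90)
Z = 90
Q(W) = 90*W**2
sqrt(Q(516/(-652)) + G(-404, -341)) = sqrt(90*(516/(-652))**2 + 2*(-404)) = sqrt(90*(516*(-1/652))**2 - 808) = sqrt(90*(-129/163)**2 - 808) = sqrt(90*(16641/26569) - 808) = sqrt(1497690/26569 - 808) = sqrt(-19970062/26569) = I*sqrt(19970062)/163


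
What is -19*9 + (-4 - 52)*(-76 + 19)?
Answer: 3021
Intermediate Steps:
-19*9 + (-4 - 52)*(-76 + 19) = -171 - 56*(-57) = -171 + 3192 = 3021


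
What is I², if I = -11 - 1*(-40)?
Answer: 841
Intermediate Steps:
I = 29 (I = -11 + 40 = 29)
I² = 29² = 841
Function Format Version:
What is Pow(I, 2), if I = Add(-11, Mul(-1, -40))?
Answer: 841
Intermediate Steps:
I = 29 (I = Add(-11, 40) = 29)
Pow(I, 2) = Pow(29, 2) = 841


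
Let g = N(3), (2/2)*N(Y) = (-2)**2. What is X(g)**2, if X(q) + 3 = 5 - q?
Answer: 4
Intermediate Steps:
N(Y) = 4 (N(Y) = (-2)**2 = 4)
g = 4
X(q) = 2 - q (X(q) = -3 + (5 - q) = 2 - q)
X(g)**2 = (2 - 1*4)**2 = (2 - 4)**2 = (-2)**2 = 4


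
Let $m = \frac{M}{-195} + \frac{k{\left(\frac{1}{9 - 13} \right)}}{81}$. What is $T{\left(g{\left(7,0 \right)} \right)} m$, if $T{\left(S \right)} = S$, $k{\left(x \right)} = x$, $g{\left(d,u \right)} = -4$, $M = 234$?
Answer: $\frac{1949}{405} \approx 4.8123$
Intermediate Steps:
$m = - \frac{1949}{1620}$ ($m = \frac{234}{-195} + \frac{1}{\left(9 - 13\right) 81} = 234 \left(- \frac{1}{195}\right) + \frac{1}{-4} \cdot \frac{1}{81} = - \frac{6}{5} - \frac{1}{324} = - \frac{1949}{1620} \approx -1.2031$)
$T{\left(g{\left(7,0 \right)} \right)} m = \left(-4\right) \left(- \frac{1949}{1620}\right) = \frac{1949}{405}$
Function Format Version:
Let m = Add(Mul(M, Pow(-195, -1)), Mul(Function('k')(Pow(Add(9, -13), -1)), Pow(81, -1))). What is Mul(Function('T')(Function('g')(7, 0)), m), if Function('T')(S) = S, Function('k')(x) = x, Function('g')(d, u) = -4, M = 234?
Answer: Rational(1949, 405) ≈ 4.8123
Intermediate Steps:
m = Rational(-1949, 1620) (m = Add(Mul(234, Pow(-195, -1)), Mul(Pow(Add(9, -13), -1), Pow(81, -1))) = Add(Mul(234, Rational(-1, 195)), Mul(Pow(-4, -1), Rational(1, 81))) = Add(Rational(-6, 5), Mul(Rational(-1, 4), Rational(1, 81))) = Add(Rational(-6, 5), Rational(-1, 324)) = Rational(-1949, 1620) ≈ -1.2031)
Mul(Function('T')(Function('g')(7, 0)), m) = Mul(-4, Rational(-1949, 1620)) = Rational(1949, 405)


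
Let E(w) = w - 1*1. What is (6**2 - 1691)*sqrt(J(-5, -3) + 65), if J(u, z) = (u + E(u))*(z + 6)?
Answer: -6620*sqrt(2) ≈ -9362.1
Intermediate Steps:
E(w) = -1 + w (E(w) = w - 1 = -1 + w)
J(u, z) = (-1 + 2*u)*(6 + z) (J(u, z) = (u + (-1 + u))*(z + 6) = (-1 + 2*u)*(6 + z))
(6**2 - 1691)*sqrt(J(-5, -3) + 65) = (6**2 - 1691)*sqrt((-6 - 1*(-3) + 12*(-5) + 2*(-5)*(-3)) + 65) = (36 - 1691)*sqrt((-6 + 3 - 60 + 30) + 65) = -1655*sqrt(-33 + 65) = -6620*sqrt(2)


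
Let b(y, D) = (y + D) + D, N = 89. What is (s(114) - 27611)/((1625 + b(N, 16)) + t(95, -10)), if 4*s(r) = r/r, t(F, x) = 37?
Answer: -110443/7132 ≈ -15.486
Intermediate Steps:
s(r) = ¼ (s(r) = (r/r)/4 = (¼)*1 = ¼)
b(y, D) = y + 2*D (b(y, D) = (D + y) + D = y + 2*D)
(s(114) - 27611)/((1625 + b(N, 16)) + t(95, -10)) = (¼ - 27611)/((1625 + (89 + 2*16)) + 37) = -110443/(4*((1625 + (89 + 32)) + 37)) = -110443/(4*((1625 + 121) + 37)) = -110443/(4*(1746 + 37)) = -110443/4/1783 = -110443/4*1/1783 = -110443/7132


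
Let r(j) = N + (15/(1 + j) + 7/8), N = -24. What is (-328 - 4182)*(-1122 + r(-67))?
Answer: 20662155/4 ≈ 5.1655e+6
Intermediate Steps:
r(j) = -185/8 + 15/(1 + j) (r(j) = -24 + (15/(1 + j) + 7/8) = -24 + (7/8 + 15/(1 + j)) = -185/8 + 15/(1 + j))
(-328 - 4182)*(-1122 + r(-67)) = (-328 - 4182)*(-1122 + 5*(-13 - 37*(-67))/(8*(1 - 67))) = -4510*(-1122 + (5/8)*(-13 + 2479)/(-66)) = -4510*(-1122 + (5/8)*(-1/66)*2466) = -4510*(-1122 - 2055/88) = -4510*(-100791/88) = 20662155/4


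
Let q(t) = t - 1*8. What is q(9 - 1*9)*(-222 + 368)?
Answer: -1168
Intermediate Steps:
q(t) = -8 + t (q(t) = t - 8 = -8 + t)
q(9 - 1*9)*(-222 + 368) = (-8 + (9 - 1*9))*(-222 + 368) = (-8 + (9 - 9))*146 = (-8 + 0)*146 = -8*146 = -1168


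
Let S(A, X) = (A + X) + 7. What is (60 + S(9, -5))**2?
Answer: 5041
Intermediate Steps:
S(A, X) = 7 + A + X
(60 + S(9, -5))**2 = (60 + (7 + 9 - 5))**2 = (60 + 11)**2 = 71**2 = 5041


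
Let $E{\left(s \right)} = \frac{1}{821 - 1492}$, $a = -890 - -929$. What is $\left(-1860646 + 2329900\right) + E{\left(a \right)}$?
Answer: $\frac{314869433}{671} \approx 4.6925 \cdot 10^{5}$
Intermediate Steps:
$a = 39$ ($a = -890 + 929 = 39$)
$E{\left(s \right)} = - \frac{1}{671}$ ($E{\left(s \right)} = \frac{1}{-671} = - \frac{1}{671}$)
$\left(-1860646 + 2329900\right) + E{\left(a \right)} = \left(-1860646 + 2329900\right) - \frac{1}{671} = 469254 - \frac{1}{671} = \frac{314869433}{671}$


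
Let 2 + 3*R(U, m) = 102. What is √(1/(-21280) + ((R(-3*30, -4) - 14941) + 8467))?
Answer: I*√1640576930370/15960 ≈ 80.254*I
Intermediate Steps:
R(U, m) = 100/3 (R(U, m) = -⅔ + (⅓)*102 = -⅔ + 34 = 100/3)
√(1/(-21280) + ((R(-3*30, -4) - 14941) + 8467)) = √(1/(-21280) + ((100/3 - 14941) + 8467)) = √(-1/21280 + (-44723/3 + 8467)) = √(-1/21280 - 19322/3) = √(-411172163/63840) = I*√1640576930370/15960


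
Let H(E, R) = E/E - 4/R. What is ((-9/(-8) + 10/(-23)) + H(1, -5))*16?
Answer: 4582/115 ≈ 39.844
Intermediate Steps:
H(E, R) = 1 - 4/R
((-9/(-8) + 10/(-23)) + H(1, -5))*16 = ((-9/(-8) + 10/(-23)) + (-4 - 5)/(-5))*16 = ((-9*(-⅛) + 10*(-1/23)) - ⅕*(-9))*16 = ((9/8 - 10/23) + 9/5)*16 = (127/184 + 9/5)*16 = (2291/920)*16 = 4582/115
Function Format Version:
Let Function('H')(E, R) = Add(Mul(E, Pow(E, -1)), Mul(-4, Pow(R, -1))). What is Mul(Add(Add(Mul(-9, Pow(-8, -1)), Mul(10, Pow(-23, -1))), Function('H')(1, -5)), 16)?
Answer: Rational(4582, 115) ≈ 39.844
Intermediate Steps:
Function('H')(E, R) = Add(1, Mul(-4, Pow(R, -1)))
Mul(Add(Add(Mul(-9, Pow(-8, -1)), Mul(10, Pow(-23, -1))), Function('H')(1, -5)), 16) = Mul(Add(Add(Mul(-9, Pow(-8, -1)), Mul(10, Pow(-23, -1))), Mul(Pow(-5, -1), Add(-4, -5))), 16) = Mul(Add(Add(Mul(-9, Rational(-1, 8)), Mul(10, Rational(-1, 23))), Mul(Rational(-1, 5), -9)), 16) = Mul(Add(Add(Rational(9, 8), Rational(-10, 23)), Rational(9, 5)), 16) = Mul(Add(Rational(127, 184), Rational(9, 5)), 16) = Mul(Rational(2291, 920), 16) = Rational(4582, 115)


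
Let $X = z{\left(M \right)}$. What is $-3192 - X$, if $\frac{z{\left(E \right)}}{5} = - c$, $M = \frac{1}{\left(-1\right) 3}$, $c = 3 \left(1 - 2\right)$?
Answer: $-3207$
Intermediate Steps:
$c = -3$ ($c = 3 \left(-1\right) = -3$)
$M = - \frac{1}{3}$ ($M = \frac{1}{-3} = - \frac{1}{3} \approx -0.33333$)
$z{\left(E \right)} = 15$ ($z{\left(E \right)} = 5 \left(\left(-1\right) \left(-3\right)\right) = 5 \cdot 3 = 15$)
$X = 15$
$-3192 - X = -3192 - 15 = -3207$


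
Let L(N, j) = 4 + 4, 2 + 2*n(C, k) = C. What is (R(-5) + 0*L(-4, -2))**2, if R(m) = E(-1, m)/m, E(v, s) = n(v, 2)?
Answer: 9/100 ≈ 0.090000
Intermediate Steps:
n(C, k) = -1 + C/2
E(v, s) = -1 + v/2
L(N, j) = 8
R(m) = -3/(2*m) (R(m) = (-1 + (1/2)*(-1))/m = (-1 - 1/2)/m = -3/(2*m))
(R(-5) + 0*L(-4, -2))**2 = (-3/2/(-5) + 0*8)**2 = (-3/2*(-1/5) + 0)**2 = (3/10 + 0)**2 = (3/10)**2 = 9/100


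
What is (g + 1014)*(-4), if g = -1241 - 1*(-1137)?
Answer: -3640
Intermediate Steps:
g = -104 (g = -1241 + 1137 = -104)
(g + 1014)*(-4) = (-104 + 1014)*(-4) = 910*(-4) = -3640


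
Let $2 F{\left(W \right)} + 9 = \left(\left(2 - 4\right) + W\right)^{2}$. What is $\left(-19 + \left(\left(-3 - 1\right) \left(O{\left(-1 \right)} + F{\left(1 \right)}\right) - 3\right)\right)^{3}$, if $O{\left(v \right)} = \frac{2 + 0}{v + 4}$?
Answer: $- \frac{17576}{27} \approx -650.96$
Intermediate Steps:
$O{\left(v \right)} = \frac{2}{4 + v}$
$F{\left(W \right)} = - \frac{9}{2} + \frac{\left(-2 + W\right)^{2}}{2}$ ($F{\left(W \right)} = - \frac{9}{2} + \frac{\left(\left(2 - 4\right) + W\right)^{2}}{2} = - \frac{9}{2} + \frac{\left(-2 + W\right)^{2}}{2}$)
$\left(-19 + \left(\left(-3 - 1\right) \left(O{\left(-1 \right)} + F{\left(1 \right)}\right) - 3\right)\right)^{3} = \left(-19 - \left(3 - \left(-3 - 1\right) \left(\frac{2}{4 - 1} - \left(\frac{9}{2} - \frac{\left(-2 + 1\right)^{2}}{2}\right)\right)\right)\right)^{3} = \left(-19 - \left(3 + 4 \left(\frac{2}{3} - \left(\frac{9}{2} - \frac{\left(-1\right)^{2}}{2}\right)\right)\right)\right)^{3} = \left(-19 - \left(3 + 4 \left(2 \cdot \frac{1}{3} + \left(- \frac{9}{2} + \frac{1}{2} \cdot 1\right)\right)\right)\right)^{3} = \left(-19 - \left(3 + 4 \left(\frac{2}{3} + \left(- \frac{9}{2} + \frac{1}{2}\right)\right)\right)\right)^{3} = \left(-19 - \left(3 + 4 \left(\frac{2}{3} - 4\right)\right)\right)^{3} = \left(-19 - - \frac{31}{3}\right)^{3} = \left(-19 + \left(\frac{40}{3} - 3\right)\right)^{3} = \left(-19 + \frac{31}{3}\right)^{3} = \left(- \frac{26}{3}\right)^{3} = - \frac{17576}{27}$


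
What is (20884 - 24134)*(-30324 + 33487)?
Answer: -10279750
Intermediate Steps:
(20884 - 24134)*(-30324 + 33487) = -3250*3163 = -10279750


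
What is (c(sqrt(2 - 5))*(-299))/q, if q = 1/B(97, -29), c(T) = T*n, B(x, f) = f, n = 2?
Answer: 17342*I*sqrt(3) ≈ 30037.0*I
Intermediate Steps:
c(T) = 2*T (c(T) = T*2 = 2*T)
q = -1/29 (q = 1/(-29) = -1/29 ≈ -0.034483)
(c(sqrt(2 - 5))*(-299))/q = ((2*sqrt(2 - 5))*(-299))/(-1/29) = ((2*sqrt(-3))*(-299))*(-29) = ((2*(I*sqrt(3)))*(-299))*(-29) = ((2*I*sqrt(3))*(-299))*(-29) = -598*I*sqrt(3)*(-29) = 17342*I*sqrt(3)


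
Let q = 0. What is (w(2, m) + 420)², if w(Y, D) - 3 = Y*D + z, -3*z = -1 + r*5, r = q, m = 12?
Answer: 1800964/9 ≈ 2.0011e+5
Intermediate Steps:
r = 0
z = ⅓ (z = -(-1 + 0*5)/3 = -(-1 + 0)/3 = -⅓*(-1) = ⅓ ≈ 0.33333)
w(Y, D) = 10/3 + D*Y (w(Y, D) = 3 + (Y*D + ⅓) = 3 + (D*Y + ⅓) = 3 + (⅓ + D*Y) = 10/3 + D*Y)
(w(2, m) + 420)² = ((10/3 + 12*2) + 420)² = ((10/3 + 24) + 420)² = (82/3 + 420)² = (1342/3)² = 1800964/9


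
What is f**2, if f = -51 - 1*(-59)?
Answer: 64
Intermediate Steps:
f = 8 (f = -51 + 59 = 8)
f**2 = 8**2 = 64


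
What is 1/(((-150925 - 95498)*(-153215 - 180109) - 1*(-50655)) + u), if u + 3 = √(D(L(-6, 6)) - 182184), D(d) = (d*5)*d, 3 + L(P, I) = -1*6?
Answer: 27379583568/2248924789071286892465 - I*√181779/6746774367213860677395 ≈ 1.2175e-11 - 6.3194e-20*I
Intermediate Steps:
L(P, I) = -9 (L(P, I) = -3 - 1*6 = -3 - 6 = -9)
D(d) = 5*d² (D(d) = (5*d)*d = 5*d²)
u = -3 + I*√181779 (u = -3 + √(5*(-9)² - 182184) = -3 + √(5*81 - 182184) = -3 + √(405 - 182184) = -3 + √(-181779) = -3 + I*√181779 ≈ -3.0 + 426.36*I)
1/(((-150925 - 95498)*(-153215 - 180109) - 1*(-50655)) + u) = 1/(((-150925 - 95498)*(-153215 - 180109) - 1*(-50655)) + (-3 + I*√181779)) = 1/((-246423*(-333324) + 50655) + (-3 + I*√181779)) = 1/((82138700052 + 50655) + (-3 + I*√181779)) = 1/(82138750707 + (-3 + I*√181779)) = 1/(82138750704 + I*√181779)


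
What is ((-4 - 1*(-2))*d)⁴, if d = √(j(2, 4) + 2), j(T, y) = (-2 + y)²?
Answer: 576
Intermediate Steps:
d = √6 (d = √((-2 + 4)² + 2) = √(2² + 2) = √(4 + 2) = √6 ≈ 2.4495)
((-4 - 1*(-2))*d)⁴ = ((-4 - 1*(-2))*√6)⁴ = ((-4 + 2)*√6)⁴ = (-2*√6)⁴ = 576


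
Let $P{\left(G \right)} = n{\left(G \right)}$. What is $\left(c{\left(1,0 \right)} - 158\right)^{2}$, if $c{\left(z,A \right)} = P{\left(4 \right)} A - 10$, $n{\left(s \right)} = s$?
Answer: $28224$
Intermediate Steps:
$P{\left(G \right)} = G$
$c{\left(z,A \right)} = -10 + 4 A$ ($c{\left(z,A \right)} = 4 A - 10 = -10 + 4 A$)
$\left(c{\left(1,0 \right)} - 158\right)^{2} = \left(\left(-10 + 4 \cdot 0\right) - 158\right)^{2} = \left(\left(-10 + 0\right) - 158\right)^{2} = \left(-10 - 158\right)^{2} = \left(-168\right)^{2} = 28224$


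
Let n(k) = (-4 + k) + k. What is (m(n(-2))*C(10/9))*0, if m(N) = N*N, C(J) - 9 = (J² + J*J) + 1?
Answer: 0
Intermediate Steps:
C(J) = 10 + 2*J² (C(J) = 9 + ((J² + J*J) + 1) = 9 + ((J² + J²) + 1) = 9 + (2*J² + 1) = 9 + (1 + 2*J²) = 10 + 2*J²)
n(k) = -4 + 2*k
m(N) = N²
(m(n(-2))*C(10/9))*0 = ((-4 + 2*(-2))²*(10 + 2*(10/9)²))*0 = ((-4 - 4)²*(10 + 2*(10*(⅑))²))*0 = ((-8)²*(10 + 2*(10/9)²))*0 = (64*(10 + 2*(100/81)))*0 = (64*(10 + 200/81))*0 = (64*(1010/81))*0 = (64640/81)*0 = 0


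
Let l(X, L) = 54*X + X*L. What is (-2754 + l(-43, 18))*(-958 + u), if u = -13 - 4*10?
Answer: 5914350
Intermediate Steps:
l(X, L) = 54*X + L*X
u = -53 (u = -13 - 40 = -53)
(-2754 + l(-43, 18))*(-958 + u) = (-2754 - 43*(54 + 18))*(-958 - 53) = (-2754 - 43*72)*(-1011) = (-2754 - 3096)*(-1011) = -5850*(-1011) = 5914350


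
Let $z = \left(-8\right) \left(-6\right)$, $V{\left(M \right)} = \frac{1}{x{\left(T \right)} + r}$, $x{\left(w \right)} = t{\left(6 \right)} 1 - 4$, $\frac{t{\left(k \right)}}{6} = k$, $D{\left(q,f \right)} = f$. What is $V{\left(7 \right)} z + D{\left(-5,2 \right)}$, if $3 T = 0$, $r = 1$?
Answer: $\frac{38}{11} \approx 3.4545$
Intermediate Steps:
$T = 0$ ($T = \frac{1}{3} \cdot 0 = 0$)
$t{\left(k \right)} = 6 k$
$x{\left(w \right)} = 32$ ($x{\left(w \right)} = 6 \cdot 6 \cdot 1 - 4 = 36 \cdot 1 - 4 = 36 - 4 = 32$)
$V{\left(M \right)} = \frac{1}{33}$ ($V{\left(M \right)} = \frac{1}{32 + 1} = \frac{1}{33}$)
$z = 48$
$V{\left(7 \right)} z + D{\left(-5,2 \right)} = \frac{1}{33} \cdot 48 + 2 = \frac{16}{11} + 2 = \frac{38}{11}$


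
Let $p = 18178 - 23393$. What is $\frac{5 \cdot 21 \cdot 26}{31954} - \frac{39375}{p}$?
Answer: $\frac{1398270}{183121} \approx 7.6358$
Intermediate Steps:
$p = -5215$ ($p = 18178 - 23393 = -5215$)
$\frac{5 \cdot 21 \cdot 26}{31954} - \frac{39375}{p} = \frac{5 \cdot 21 \cdot 26}{31954} - \frac{39375}{-5215} = 105 \cdot 26 \cdot \frac{1}{31954} - - \frac{1125}{149} = 2730 \cdot \frac{1}{31954} + \frac{1125}{149} = \frac{105}{1229} + \frac{1125}{149} = \frac{1398270}{183121}$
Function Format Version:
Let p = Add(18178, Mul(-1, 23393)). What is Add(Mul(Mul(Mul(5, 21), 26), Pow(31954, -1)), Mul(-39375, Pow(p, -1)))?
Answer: Rational(1398270, 183121) ≈ 7.6358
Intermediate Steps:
p = -5215 (p = Add(18178, -23393) = -5215)
Add(Mul(Mul(Mul(5, 21), 26), Pow(31954, -1)), Mul(-39375, Pow(p, -1))) = Add(Mul(Mul(Mul(5, 21), 26), Pow(31954, -1)), Mul(-39375, Pow(-5215, -1))) = Add(Mul(Mul(105, 26), Rational(1, 31954)), Mul(-39375, Rational(-1, 5215))) = Add(Mul(2730, Rational(1, 31954)), Rational(1125, 149)) = Add(Rational(105, 1229), Rational(1125, 149)) = Rational(1398270, 183121)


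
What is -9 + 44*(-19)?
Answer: -845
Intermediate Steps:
-9 + 44*(-19) = -9 - 836 = -845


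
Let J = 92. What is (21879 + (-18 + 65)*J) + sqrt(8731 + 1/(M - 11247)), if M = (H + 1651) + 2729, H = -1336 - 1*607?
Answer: 26203 + sqrt(677666160290)/8810 ≈ 26296.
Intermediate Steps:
H = -1943 (H = -1336 - 607 = -1943)
M = 2437 (M = (-1943 + 1651) + 2729 = -292 + 2729 = 2437)
(21879 + (-18 + 65)*J) + sqrt(8731 + 1/(M - 11247)) = (21879 + (-18 + 65)*92) + sqrt(8731 + 1/(2437 - 11247)) = (21879 + 47*92) + sqrt(8731 + 1/(-8810)) = (21879 + 4324) + sqrt(8731 - 1/8810) = 26203 + sqrt(76920109/8810) = 26203 + sqrt(677666160290)/8810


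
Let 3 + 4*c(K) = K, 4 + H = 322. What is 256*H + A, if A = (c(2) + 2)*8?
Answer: 81422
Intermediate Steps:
H = 318 (H = -4 + 322 = 318)
c(K) = -¾ + K/4
A = 14 (A = ((-¾ + (¼)*2) + 2)*8 = ((-¾ + ½) + 2)*8 = (-¼ + 2)*8 = (7/4)*8 = 14)
256*H + A = 256*318 + 14 = 81408 + 14 = 81422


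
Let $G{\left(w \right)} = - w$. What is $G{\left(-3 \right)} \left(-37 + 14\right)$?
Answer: $-69$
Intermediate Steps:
$G{\left(-3 \right)} \left(-37 + 14\right) = \left(-1\right) \left(-3\right) \left(-37 + 14\right) = 3 \left(-23\right) = -69$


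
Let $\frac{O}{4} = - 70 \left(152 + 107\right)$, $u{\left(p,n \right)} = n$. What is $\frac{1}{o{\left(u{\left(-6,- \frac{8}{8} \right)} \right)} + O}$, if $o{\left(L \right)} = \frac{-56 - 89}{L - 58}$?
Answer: $- \frac{59}{4278535} \approx -1.379 \cdot 10^{-5}$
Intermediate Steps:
$o{\left(L \right)} = - \frac{145}{-58 + L}$
$O = -72520$ ($O = 4 \left(- 70 \left(152 + 107\right)\right) = 4 \left(\left(-70\right) 259\right) = 4 \left(-18130\right) = -72520$)
$\frac{1}{o{\left(u{\left(-6,- \frac{8}{8} \right)} \right)} + O} = \frac{1}{- \frac{145}{-58 - \frac{8}{8}} - 72520} = \frac{1}{- \frac{145}{-58 - 1} - 72520} = \frac{1}{- \frac{145}{-59} - 72520} = \frac{1}{\left(-145\right) \left(- \frac{1}{59}\right) - 72520} = \frac{1}{\frac{145}{59} - 72520} = \frac{1}{- \frac{4278535}{59}} = - \frac{59}{4278535}$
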